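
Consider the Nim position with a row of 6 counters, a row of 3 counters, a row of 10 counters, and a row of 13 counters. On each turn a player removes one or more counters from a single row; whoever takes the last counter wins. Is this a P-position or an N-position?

Nim-sum: 6 ⊕ 3 ⊕ 10 ⊕ 13 = 2.
The nim-sum is 2 ≠ 0, so this is an N-position: the player to move can win.

N-position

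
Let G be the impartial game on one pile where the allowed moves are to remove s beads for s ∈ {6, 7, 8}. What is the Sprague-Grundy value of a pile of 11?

1

Build the Grundy sequence with g(k) = mex{g(k−s) : s ∈ {6, 7, 8}, s ≤ k}:
g(0) = mex{} = 0
g(1) = mex{} = 0
g(2) = mex{} = 0
g(3) = mex{} = 0
g(4) = mex{} = 0
g(5) = mex{} = 0
g(6) = mex{0} = 1
g(7) = mex{0} = 1
g(8) = mex{0} = 1
g(9) = mex{0} = 1
g(10) = mex{0} = 1
g(11) = mex{0} = 1
So g(11) = 1.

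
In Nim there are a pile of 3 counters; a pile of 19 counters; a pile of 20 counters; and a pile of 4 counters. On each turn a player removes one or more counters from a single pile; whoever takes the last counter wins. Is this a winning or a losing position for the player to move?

Nim-sum: 3 XOR 19 XOR 20 XOR 4 = 0.
The nim-sum is 0, so this is a P-position: the player to move is in a losing position under optimal play.

Losing position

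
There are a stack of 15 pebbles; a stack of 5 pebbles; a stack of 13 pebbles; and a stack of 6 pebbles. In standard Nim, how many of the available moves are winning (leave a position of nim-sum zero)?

Compute the nim-sum pairwise:
15 ⊕ 5 = 10
10 ⊕ 13 = 7
7 ⊕ 6 = 1
The overall nim-sum is X = 1. A stack of size p has a winning move iff p XOR X < p (reduce it to p XOR X).
  15: 15 XOR 1 = 14 < 15 — winning move (to 14).
  5: 5 XOR 1 = 4 < 5 — winning move (to 4).
  13: 13 XOR 1 = 12 < 13 — winning move (to 12).
  6: 6 XOR 1 = 7 ≥ 6 — no move.
That gives 3 winning moves.

3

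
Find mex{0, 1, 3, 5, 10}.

2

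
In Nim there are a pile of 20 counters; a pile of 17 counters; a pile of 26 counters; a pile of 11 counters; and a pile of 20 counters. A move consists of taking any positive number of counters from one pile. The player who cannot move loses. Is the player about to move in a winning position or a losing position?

Losing position

Compute the nim-sum pairwise:
20 XOR 17 = 5
5 XOR 26 = 31
31 XOR 11 = 20
20 XOR 20 = 0
The nim-sum is 0, so this is a P-position: the player to move is in a losing position under optimal play.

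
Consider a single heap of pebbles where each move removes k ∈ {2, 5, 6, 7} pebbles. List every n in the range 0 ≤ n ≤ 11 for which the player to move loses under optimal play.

0, 1, 4

Compute g(0), g(1), … for moves {2, 5, 6, 7}:
k:     0  1  2  3  4  5  6  7  8  9 10 11
g(k):  0  0  1  1  0  2  1  3  2  2  3  3
The P-positions (g = 0) in 0..11 are 0, 1, 4.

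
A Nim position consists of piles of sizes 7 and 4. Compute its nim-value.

3

Nim-sum: 7 ^ 4 = 3.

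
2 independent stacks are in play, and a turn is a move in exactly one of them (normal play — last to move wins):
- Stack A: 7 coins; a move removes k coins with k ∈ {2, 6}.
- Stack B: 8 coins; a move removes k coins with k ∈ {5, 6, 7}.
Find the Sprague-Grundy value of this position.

0

Grundy values for stack A (subtraction set {2, 6}):
k:     0  1  2  3  4  5  6  7
g(k):  0  0  1  1  0  0  1  1
So g(7) = 1.
Build the Grundy sequence for stack B with g(k) = mex{g(k−s) : s ∈ {5, 6, 7}, s ≤ k}:
g(0) = mex{} = 0
g(1) = mex{} = 0
g(2) = mex{} = 0
g(3) = mex{} = 0
g(4) = mex{} = 0
g(5) = mex{0} = 1
g(6) = mex{0} = 1
g(7) = mex{0} = 1
g(8) = mex{0} = 1
So g(8) = 1.
By the Sprague-Grundy theorem, the Grundy value of a sum of independent games is the XOR of the component values.
Combined value = 1 ⊕ 1 = 0.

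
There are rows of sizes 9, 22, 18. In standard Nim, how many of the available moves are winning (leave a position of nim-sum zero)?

1

Compute the nim-sum pairwise:
9 XOR 22 = 31
31 XOR 18 = 13
The overall nim-sum is X = 13. A row of size p has a winning move iff p XOR X < p (reduce it to p XOR X).
  9: 9 XOR 13 = 4 < 9 — winning move (to 4).
  22: 22 XOR 13 = 27 ≥ 22 — no move.
  18: 18 XOR 13 = 31 ≥ 18 — no move.
That gives 1 winning move.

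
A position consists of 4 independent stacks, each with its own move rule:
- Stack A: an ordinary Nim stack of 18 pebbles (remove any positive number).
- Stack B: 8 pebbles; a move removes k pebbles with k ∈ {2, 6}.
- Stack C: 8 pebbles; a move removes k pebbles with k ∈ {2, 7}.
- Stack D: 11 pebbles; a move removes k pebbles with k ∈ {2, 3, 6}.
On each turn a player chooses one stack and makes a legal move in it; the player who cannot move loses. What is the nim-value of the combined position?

17

Stack A is a plain Nim stack of size 18, so its Grundy value is 18.
For stack B, compute g(0), g(1), … with moves {2, 6}:
k:     0  1  2  3  4  5  6  7  8
g(k):  0  0  1  1  0  0  1  1  0
So g(8) = 0.
Build the Grundy sequence for stack C with g(k) = mex{g(k−s) : s ∈ {2, 7}, s ≤ k}:
g(0) = mex{} = 0
g(1) = mex{} = 0
g(2) = mex{0} = 1
g(3) = mex{0} = 1
g(4) = mex{1} = 0
g(5) = mex{1} = 0
g(6) = mex{0} = 1
g(7) = mex{0} = 1
g(8) = mex{0,1} = 2
So g(8) = 2.
Grundy values for stack D (subtraction set {2, 3, 6}):
k:     0  1  2  3  4  5  6  7  8  9 10 11
g(k):  0  0  1  1  2  0  3  1  2  0  0  1
So g(11) = 1.
The value of a disjunctive sum is the nim-sum of the parts.
Combined value = 18 ⊕ 0 ⊕ 2 ⊕ 1 = 17.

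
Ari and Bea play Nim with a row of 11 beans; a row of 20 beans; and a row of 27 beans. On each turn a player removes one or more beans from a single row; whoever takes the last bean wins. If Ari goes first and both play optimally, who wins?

Compute the nim-sum pairwise:
11 XOR 20 = 31
31 XOR 27 = 4
The nim-sum is 4 ≠ 0, so this is an N-position: the player to move can win; Ari has a winning move.

Ari wins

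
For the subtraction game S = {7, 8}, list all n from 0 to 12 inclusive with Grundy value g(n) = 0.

0, 1, 2, 3, 4, 5, 6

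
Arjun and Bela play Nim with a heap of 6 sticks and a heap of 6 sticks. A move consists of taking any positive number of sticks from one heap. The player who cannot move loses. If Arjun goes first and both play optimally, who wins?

Nim-sum: 6 ⊕ 6 = 0.
The nim-sum is 0, so this is a P-position: the player to move is in a losing position under optimal play; Arjun is about to move from it and so loses — Bela wins.

Bela wins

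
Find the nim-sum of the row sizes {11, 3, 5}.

Write each in binary and XOR column by column:
  1011  (11)
  0011  (3)
  0101  (5)
  ----
  1101  (13)

13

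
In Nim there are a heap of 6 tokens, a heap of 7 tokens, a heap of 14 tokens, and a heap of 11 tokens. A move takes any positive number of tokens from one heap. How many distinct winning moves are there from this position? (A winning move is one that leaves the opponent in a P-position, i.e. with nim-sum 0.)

3

Nim-sum: 6 ⊕ 7 ⊕ 14 ⊕ 11 = 4.
The overall nim-sum is X = 4. A heap of size p has a winning move iff p XOR X < p (reduce it to p XOR X).
  6: 6 XOR 4 = 2 < 6 — winning move (to 2).
  7: 7 XOR 4 = 3 < 7 — winning move (to 3).
  14: 14 XOR 4 = 10 < 14 — winning move (to 10).
  11: 11 XOR 4 = 15 ≥ 11 — no move.
That gives 3 winning moves.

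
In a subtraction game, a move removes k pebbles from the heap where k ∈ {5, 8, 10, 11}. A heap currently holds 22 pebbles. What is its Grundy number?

Compute g(0), g(1), … for moves {5, 8, 10, 11}:
k:     0  1  2  3  4  5  6  7  8  9 10 11 12 13 14 15 16 17 18 19 20 21 22
g(k):  0  0  0  0  0  1  1  1  1  1  2  2  2  2  2  3  0  0  0  0  0  1  1
So g(22) = 1.

1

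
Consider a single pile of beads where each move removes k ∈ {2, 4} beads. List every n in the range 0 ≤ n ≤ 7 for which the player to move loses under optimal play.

Compute g(0), g(1), … for moves {2, 4}:
g(0) = mex{} = 0
g(1) = mex{} = 0
g(2) = mex{0} = 1
g(3) = mex{0} = 1
g(4) = mex{0,1} = 2
g(5) = mex{0,1} = 2
g(6) = mex{1,2} = 0
g(7) = mex{1,2} = 0
The P-positions (g = 0) in 0..7 are 0, 1, 6, 7.

0, 1, 6, 7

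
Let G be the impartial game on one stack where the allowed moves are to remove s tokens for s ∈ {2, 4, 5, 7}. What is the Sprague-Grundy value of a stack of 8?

4

Compute g(0), g(1), … for moves {2, 4, 5, 7}:
g(0) = mex{} = 0
g(1) = mex{} = 0
g(2) = mex{0} = 1
g(3) = mex{0} = 1
g(4) = mex{0,1} = 2
g(5) = mex{0,1} = 2
g(6) = mex{0,1,2} = 3
g(7) = mex{0,1,2} = 3
g(8) = mex{0,1,2,3} = 4
So g(8) = 4.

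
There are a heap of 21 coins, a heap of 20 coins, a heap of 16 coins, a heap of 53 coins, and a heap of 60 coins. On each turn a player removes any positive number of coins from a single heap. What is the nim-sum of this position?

Nim-sum: 21 XOR 20 XOR 16 XOR 53 XOR 60 = 24.

24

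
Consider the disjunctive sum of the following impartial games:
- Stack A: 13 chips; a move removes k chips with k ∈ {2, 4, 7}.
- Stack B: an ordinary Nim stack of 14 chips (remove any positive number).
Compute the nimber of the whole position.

12

For stack A, compute g(0), g(1), … with moves {2, 4, 7}:
k:     0  1  2  3  4  5  6  7  8  9 10 11 12 13
g(k):  0  0  1  1  2  2  0  3  1  0  2  1  0  2
So g(13) = 2.
Stack B is a plain Nim stack of size 14, so its Grundy value is 14.
By the Sprague-Grundy theorem, the Grundy value of a sum of independent games is the XOR of the component values.
Combined value = 2 XOR 14 = 12.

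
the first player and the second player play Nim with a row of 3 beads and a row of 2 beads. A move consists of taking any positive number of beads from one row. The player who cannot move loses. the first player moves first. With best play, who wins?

Bitwise XOR of the heap sizes:
  11  (3)
  10  (2)
  --
  01  (1)
The nim-sum is 1 ≠ 0, so this is an N-position: the player to move can win; the first player has a winning move.

the first player wins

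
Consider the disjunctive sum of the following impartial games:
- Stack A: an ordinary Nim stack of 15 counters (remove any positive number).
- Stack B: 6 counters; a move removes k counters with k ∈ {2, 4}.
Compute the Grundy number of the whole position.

15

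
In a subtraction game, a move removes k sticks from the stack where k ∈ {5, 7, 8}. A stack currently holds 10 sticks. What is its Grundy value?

2

Compute g(0), g(1), … for moves {5, 7, 8}:
g(0) = mex{} = 0
g(1) = mex{} = 0
g(2) = mex{} = 0
g(3) = mex{} = 0
g(4) = mex{} = 0
g(5) = mex{0} = 1
g(6) = mex{0} = 1
g(7) = mex{0} = 1
g(8) = mex{0} = 1
g(9) = mex{0} = 1
g(10) = mex{0,1} = 2
So g(10) = 2.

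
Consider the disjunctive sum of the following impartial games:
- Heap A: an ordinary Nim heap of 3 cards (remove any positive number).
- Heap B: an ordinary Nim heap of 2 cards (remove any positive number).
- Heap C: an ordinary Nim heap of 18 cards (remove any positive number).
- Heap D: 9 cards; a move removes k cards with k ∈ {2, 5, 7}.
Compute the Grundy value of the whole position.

17

Heap A is a plain Nim heap of size 3, so its Grundy value is 3.
Heap B is a plain Nim heap of size 2, so its Grundy value is 2.
Heap C is a plain Nim heap of size 18, so its Grundy value is 18.
Grundy values for heap D (subtraction set {2, 5, 7}):
g(0) = mex{} = 0
g(1) = mex{} = 0
g(2) = mex{0} = 1
g(3) = mex{0} = 1
g(4) = mex{1} = 0
g(5) = mex{0,1} = 2
g(6) = mex{0} = 1
g(7) = mex{0,1,2} = 3
g(8) = mex{0,1} = 2
g(9) = mex{0,1,3} = 2
So g(9) = 2.
By the Sprague-Grundy theorem, the Grundy value of a sum of independent games is the XOR of the component values.
Combined value = 3 ⊕ 2 ⊕ 18 ⊕ 2 = 17.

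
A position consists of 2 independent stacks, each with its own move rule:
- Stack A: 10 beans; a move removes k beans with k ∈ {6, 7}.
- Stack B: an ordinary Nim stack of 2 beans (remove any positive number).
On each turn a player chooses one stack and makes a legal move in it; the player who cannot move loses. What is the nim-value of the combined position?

For stack A, compute g(0), g(1), … with moves {6, 7}:
g(0) = mex{} = 0
g(1) = mex{} = 0
g(2) = mex{} = 0
g(3) = mex{} = 0
g(4) = mex{} = 0
g(5) = mex{} = 0
g(6) = mex{0} = 1
g(7) = mex{0} = 1
g(8) = mex{0} = 1
g(9) = mex{0} = 1
g(10) = mex{0} = 1
So g(10) = 1.
Stack B is a plain Nim stack of size 2, so its Grundy value is 2.
By the Sprague-Grundy theorem, the Grundy value of a sum of independent games is the XOR of the component values.
Combined value = 1 XOR 2 = 3.

3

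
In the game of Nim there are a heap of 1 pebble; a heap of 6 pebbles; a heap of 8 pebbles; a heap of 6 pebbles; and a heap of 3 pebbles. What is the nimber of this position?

10

Compute the nim-sum pairwise:
1 ⊕ 6 = 7
7 ⊕ 8 = 15
15 ⊕ 6 = 9
9 ⊕ 3 = 10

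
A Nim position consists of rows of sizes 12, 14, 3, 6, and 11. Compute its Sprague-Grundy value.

12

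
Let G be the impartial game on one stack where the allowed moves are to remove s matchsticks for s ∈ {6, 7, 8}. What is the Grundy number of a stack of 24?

1

Compute g(0), g(1), … for moves {6, 7, 8}:
k:     0  1  2  3  4  5  6  7  8  9 10 11 12 13 14 15 16 17 18 19 20 21 22 23 24
g(k):  0  0  0  0  0  0  1  1  1  1  1  1  2  2  0  0  0  0  0  0  1  1  1  1  1
So g(24) = 1.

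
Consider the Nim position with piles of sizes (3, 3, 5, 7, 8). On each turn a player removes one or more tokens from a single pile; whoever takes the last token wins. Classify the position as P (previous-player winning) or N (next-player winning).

Nim-sum: 3 XOR 3 XOR 5 XOR 7 XOR 8 = 10.
The nim-sum is 10 ≠ 0, so this is an N-position: the player to move can win.

N-position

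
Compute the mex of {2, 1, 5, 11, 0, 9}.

The values 0, 1, 2 are all present; 3 is the first non-negative integer missing from the set.

3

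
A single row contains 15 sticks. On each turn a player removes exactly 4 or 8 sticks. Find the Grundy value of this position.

Build the Grundy sequence with g(k) = mex{g(k−s) : s ∈ {4, 8}, s ≤ k}:
k:     0  1  2  3  4  5  6  7  8  9 10 11 12 13 14 15
g(k):  0  0  0  0  1  1  1  1  2  2  2  2  0  0  0  0
So g(15) = 0.

0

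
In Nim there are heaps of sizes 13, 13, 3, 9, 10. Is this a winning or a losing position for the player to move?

Losing position

Nim-sum: 13 XOR 13 XOR 3 XOR 9 XOR 10 = 0.
The nim-sum is 0, so this is a P-position: the player to move is in a losing position under optimal play.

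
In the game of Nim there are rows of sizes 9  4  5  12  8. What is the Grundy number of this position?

In binary:
  1001  (9)
  0100  (4)
  0101  (5)
  1100  (12)
  1000  (8)
  ----
  1100  (12)

12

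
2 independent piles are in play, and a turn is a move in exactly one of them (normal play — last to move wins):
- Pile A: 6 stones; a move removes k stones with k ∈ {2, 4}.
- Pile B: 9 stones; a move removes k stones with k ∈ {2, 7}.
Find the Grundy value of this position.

For pile A, compute g(0), g(1), … with moves {2, 4}:
k:     0  1  2  3  4  5  6
g(k):  0  0  1  1  2  2  0
So g(6) = 0.
For pile B, compute g(0), g(1), … with moves {2, 7}:
g(0) = mex{} = 0
g(1) = mex{} = 0
g(2) = mex{0} = 1
g(3) = mex{0} = 1
g(4) = mex{1} = 0
g(5) = mex{1} = 0
g(6) = mex{0} = 1
g(7) = mex{0} = 1
g(8) = mex{0,1} = 2
g(9) = mex{1} = 0
So g(9) = 0.
By the Sprague-Grundy theorem, the Grundy value of a sum of independent games is the XOR of the component values.
Combined value = 0 ⊕ 0 = 0.

0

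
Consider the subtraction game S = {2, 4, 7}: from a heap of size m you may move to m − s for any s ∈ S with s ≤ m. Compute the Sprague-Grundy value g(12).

0

Compute g(0), g(1), … for moves {2, 4, 7}:
g(0) = mex{} = 0
g(1) = mex{} = 0
g(2) = mex{0} = 1
g(3) = mex{0} = 1
g(4) = mex{0,1} = 2
g(5) = mex{0,1} = 2
g(6) = mex{1,2} = 0
g(7) = mex{0,1,2} = 3
g(8) = mex{0,2} = 1
g(9) = mex{1,2,3} = 0
g(10) = mex{0,1} = 2
g(11) = mex{0,2,3} = 1
g(12) = mex{1,2} = 0
So g(12) = 0.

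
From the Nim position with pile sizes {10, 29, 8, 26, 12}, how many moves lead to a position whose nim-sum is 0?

5

Nim-sum: 10 ^ 29 ^ 8 ^ 26 ^ 12 = 9.
The overall nim-sum is X = 9. A pile of size p has a winning move iff p XOR X < p (reduce it to p XOR X).
  10: 10 XOR 9 = 3 < 10 — winning move (to 3).
  29: 29 XOR 9 = 20 < 29 — winning move (to 20).
  8: 8 XOR 9 = 1 < 8 — winning move (to 1).
  26: 26 XOR 9 = 19 < 26 — winning move (to 19).
  12: 12 XOR 9 = 5 < 12 — winning move (to 5).
That gives 5 winning moves.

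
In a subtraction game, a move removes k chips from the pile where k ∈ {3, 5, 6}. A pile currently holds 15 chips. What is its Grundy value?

2

Compute g(0), g(1), … for moves {3, 5, 6}:
k:     0  1  2  3  4  5  6  7  8  9 10 11 12 13 14 15
g(k):  0  0  0  1  1  1  2  2  2  0  0  0  1  1  1  2
So g(15) = 2.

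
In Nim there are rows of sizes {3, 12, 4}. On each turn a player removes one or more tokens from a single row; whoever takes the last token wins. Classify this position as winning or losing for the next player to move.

Winning position

Compute the nim-sum pairwise:
3 ⊕ 12 = 15
15 ⊕ 4 = 11
The nim-sum is 11 ≠ 0, so this is an N-position: the player to move can win.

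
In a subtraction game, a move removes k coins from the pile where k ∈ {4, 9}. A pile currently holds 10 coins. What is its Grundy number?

2

Grundy values for subtraction set {4, 9}:
k:     0  1  2  3  4  5  6  7  8  9 10
g(k):  0  0  0  0  1  1  1  1  0  2  2
So g(10) = 2.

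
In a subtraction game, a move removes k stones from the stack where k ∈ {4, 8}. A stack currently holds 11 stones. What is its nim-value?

Grundy values for subtraction set {4, 8}:
k:     0  1  2  3  4  5  6  7  8  9 10 11
g(k):  0  0  0  0  1  1  1  1  2  2  2  2
So g(11) = 2.

2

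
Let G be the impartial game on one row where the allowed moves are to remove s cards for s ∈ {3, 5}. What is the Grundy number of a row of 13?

Grundy values for subtraction set {3, 5}:
g(0) = mex{} = 0
g(1) = mex{} = 0
g(2) = mex{} = 0
g(3) = mex{0} = 1
g(4) = mex{0} = 1
g(5) = mex{0} = 1
g(6) = mex{0,1} = 2
g(7) = mex{0,1} = 2
g(8) = mex{1} = 0
g(9) = mex{1,2} = 0
g(10) = mex{1,2} = 0
g(11) = mex{0,2} = 1
g(12) = mex{0,2} = 1
g(13) = mex{0} = 1
So g(13) = 1.

1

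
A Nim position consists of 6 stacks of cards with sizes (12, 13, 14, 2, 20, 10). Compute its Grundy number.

19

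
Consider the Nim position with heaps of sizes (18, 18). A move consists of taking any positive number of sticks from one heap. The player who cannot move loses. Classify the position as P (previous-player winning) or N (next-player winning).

Bitwise XOR of the heap sizes:
  10010  (18)
  10010  (18)
  -----
  00000  (0)
The nim-sum is 0, so this is a P-position: the player to move is in a losing position under optimal play.

P-position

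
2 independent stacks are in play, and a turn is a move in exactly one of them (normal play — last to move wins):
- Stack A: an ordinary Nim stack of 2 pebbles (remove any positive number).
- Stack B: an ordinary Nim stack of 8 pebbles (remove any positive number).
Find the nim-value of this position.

10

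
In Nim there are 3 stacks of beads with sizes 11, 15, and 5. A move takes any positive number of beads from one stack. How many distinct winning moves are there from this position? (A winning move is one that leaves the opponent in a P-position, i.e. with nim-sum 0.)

Compute the nim-sum pairwise:
11 ^ 15 = 4
4 ^ 5 = 1
The overall nim-sum is X = 1. A stack of size p has a winning move iff p XOR X < p (reduce it to p XOR X).
  11: 11 XOR 1 = 10 < 11 — winning move (to 10).
  15: 15 XOR 1 = 14 < 15 — winning move (to 14).
  5: 5 XOR 1 = 4 < 5 — winning move (to 4).
That gives 3 winning moves.

3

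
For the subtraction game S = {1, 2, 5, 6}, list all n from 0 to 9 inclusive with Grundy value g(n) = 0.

0, 3, 7

Build the Grundy sequence with g(k) = mex{g(k−s) : s ∈ {1, 2, 5, 6}, s ≤ k}:
g(0) = mex{} = 0
g(1) = mex{0} = 1
g(2) = mex{0,1} = 2
g(3) = mex{1,2} = 0
g(4) = mex{0,2} = 1
g(5) = mex{0,1} = 2
g(6) = mex{0,1,2} = 3
g(7) = mex{1,2,3} = 0
g(8) = mex{0,2,3} = 1
g(9) = mex{0,1} = 2
The P-positions (g = 0) in 0..9 are 0, 3, 7.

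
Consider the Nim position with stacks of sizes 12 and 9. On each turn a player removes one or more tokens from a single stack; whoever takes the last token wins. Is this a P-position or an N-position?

N-position

Nim-sum: 12 ⊕ 9 = 5.
The nim-sum is 5 ≠ 0, so this is an N-position: the player to move can win.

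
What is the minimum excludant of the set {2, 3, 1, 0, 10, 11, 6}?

The values 0, 1, 2, 3 are all present; 4 is the first non-negative integer missing from the set.

4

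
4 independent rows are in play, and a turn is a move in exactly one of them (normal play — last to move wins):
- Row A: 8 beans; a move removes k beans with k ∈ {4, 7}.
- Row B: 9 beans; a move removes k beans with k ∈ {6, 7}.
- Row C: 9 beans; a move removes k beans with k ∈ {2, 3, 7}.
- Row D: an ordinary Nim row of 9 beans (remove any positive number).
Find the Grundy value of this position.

8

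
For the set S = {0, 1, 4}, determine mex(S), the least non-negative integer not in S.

2

The values 0, 1 are all present; 2 is the first non-negative integer missing from the set.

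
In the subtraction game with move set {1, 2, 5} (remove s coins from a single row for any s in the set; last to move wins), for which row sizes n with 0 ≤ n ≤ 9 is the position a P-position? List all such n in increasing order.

0, 3, 6, 9

Build the Grundy sequence with g(k) = mex{g(k−s) : s ∈ {1, 2, 5}, s ≤ k}:
g(0) = mex{} = 0
g(1) = mex{0} = 1
g(2) = mex{0,1} = 2
g(3) = mex{1,2} = 0
g(4) = mex{0,2} = 1
g(5) = mex{0,1} = 2
g(6) = mex{1,2} = 0
g(7) = mex{0,2} = 1
g(8) = mex{0,1} = 2
g(9) = mex{1,2} = 0
The P-positions (g = 0) in 0..9 are 0, 3, 6, 9.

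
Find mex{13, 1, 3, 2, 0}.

The values 0, 1, 2, 3 are all present; 4 is the first non-negative integer missing from the set.

4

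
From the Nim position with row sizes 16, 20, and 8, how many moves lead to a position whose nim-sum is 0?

1

Nim-sum: 16 XOR 20 XOR 8 = 12.
The overall nim-sum is X = 12. A row of size p has a winning move iff p XOR X < p (reduce it to p XOR X).
  16: 16 XOR 12 = 28 ≥ 16 — no move.
  20: 20 XOR 12 = 24 ≥ 20 — no move.
  8: 8 XOR 12 = 4 < 8 — winning move (to 4).
That gives 1 winning move.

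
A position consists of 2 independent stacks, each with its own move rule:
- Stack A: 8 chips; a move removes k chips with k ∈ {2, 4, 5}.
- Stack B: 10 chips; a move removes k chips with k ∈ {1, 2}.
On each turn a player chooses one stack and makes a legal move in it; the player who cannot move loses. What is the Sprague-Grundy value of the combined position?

1

Build the Grundy sequence for stack A with g(k) = mex{g(k−s) : s ∈ {2, 4, 5}, s ≤ k}:
k:     0  1  2  3  4  5  6  7  8
g(k):  0  0  1  1  2  2  3  0  0
So g(8) = 0.
For stack B, compute g(0), g(1), … with moves {1, 2}:
g(0) = mex{} = 0
g(1) = mex{0} = 1
g(2) = mex{0,1} = 2
g(3) = mex{1,2} = 0
g(4) = mex{0,2} = 1
g(5) = mex{0,1} = 2
g(6) = mex{1,2} = 0
g(7) = mex{0,2} = 1
g(8) = mex{0,1} = 2
g(9) = mex{1,2} = 0
g(10) = mex{0,2} = 1
So g(10) = 1.
The value of a disjunctive sum is the nim-sum of the parts.
Combined value = 0 ⊕ 1 = 1.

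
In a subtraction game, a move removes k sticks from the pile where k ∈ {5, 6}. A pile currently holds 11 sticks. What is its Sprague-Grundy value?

0

Grundy values for subtraction set {5, 6}:
g(0) = mex{} = 0
g(1) = mex{} = 0
g(2) = mex{} = 0
g(3) = mex{} = 0
g(4) = mex{} = 0
g(5) = mex{0} = 1
g(6) = mex{0} = 1
g(7) = mex{0} = 1
g(8) = mex{0} = 1
g(9) = mex{0} = 1
g(10) = mex{0,1} = 2
g(11) = mex{1} = 0
So g(11) = 0.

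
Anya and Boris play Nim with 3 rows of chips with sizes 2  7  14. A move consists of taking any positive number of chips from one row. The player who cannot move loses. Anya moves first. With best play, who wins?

Anya wins

Compute the nim-sum pairwise:
2 ^ 7 = 5
5 ^ 14 = 11
The nim-sum is 11 ≠ 0, so this is an N-position: the player to move can win; Anya has a winning move.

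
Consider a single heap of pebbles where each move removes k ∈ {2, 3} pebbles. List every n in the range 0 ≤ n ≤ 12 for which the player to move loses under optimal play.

0, 1, 5, 6, 10, 11

Build the Grundy sequence with g(k) = mex{g(k−s) : s ∈ {2, 3}, s ≤ k}:
g(0) = mex{} = 0
g(1) = mex{} = 0
g(2) = mex{0} = 1
g(3) = mex{0} = 1
g(4) = mex{0,1} = 2
g(5) = mex{1} = 0
g(6) = mex{1,2} = 0
g(7) = mex{0,2} = 1
g(8) = mex{0} = 1
g(9) = mex{0,1} = 2
g(10) = mex{1} = 0
g(11) = mex{1,2} = 0
g(12) = mex{0,2} = 1
The P-positions (g = 0) in 0..12 are 0, 1, 5, 6, 10, 11.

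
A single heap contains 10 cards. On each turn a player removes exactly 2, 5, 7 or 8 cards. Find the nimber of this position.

0

Build the Grundy sequence with g(k) = mex{g(k−s) : s ∈ {2, 5, 7, 8}, s ≤ k}:
g(0) = mex{} = 0
g(1) = mex{} = 0
g(2) = mex{0} = 1
g(3) = mex{0} = 1
g(4) = mex{1} = 0
g(5) = mex{0,1} = 2
g(6) = mex{0} = 1
g(7) = mex{0,1,2} = 3
g(8) = mex{0,1} = 2
g(9) = mex{0,1,3} = 2
g(10) = mex{1,2} = 0
So g(10) = 0.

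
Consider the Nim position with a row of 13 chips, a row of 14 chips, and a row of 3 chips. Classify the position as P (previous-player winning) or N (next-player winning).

Compute the nim-sum pairwise:
13 ⊕ 14 = 3
3 ⊕ 3 = 0
The nim-sum is 0, so this is a P-position: the player to move is in a losing position under optimal play.

P-position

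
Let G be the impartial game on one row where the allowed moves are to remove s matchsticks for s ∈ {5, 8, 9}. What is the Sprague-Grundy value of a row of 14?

0

Build the Grundy sequence with g(k) = mex{g(k−s) : s ∈ {5, 8, 9}, s ≤ k}:
g(0) = mex{} = 0
g(1) = mex{} = 0
g(2) = mex{} = 0
g(3) = mex{} = 0
g(4) = mex{} = 0
g(5) = mex{0} = 1
g(6) = mex{0} = 1
g(7) = mex{0} = 1
g(8) = mex{0} = 1
g(9) = mex{0} = 1
g(10) = mex{0,1} = 2
g(11) = mex{0,1} = 2
g(12) = mex{0,1} = 2
g(13) = mex{0,1} = 2
g(14) = mex{1} = 0
So g(14) = 0.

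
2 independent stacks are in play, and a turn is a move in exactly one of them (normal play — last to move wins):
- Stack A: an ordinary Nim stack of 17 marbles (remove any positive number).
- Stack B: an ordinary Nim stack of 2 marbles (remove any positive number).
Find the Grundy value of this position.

19

Stack A is a plain Nim stack of size 17, so its Grundy value is 17.
Stack B is a plain Nim stack of size 2, so its Grundy value is 2.
The value of a disjunctive sum is the nim-sum of the parts.
Combined value = 17 XOR 2 = 19.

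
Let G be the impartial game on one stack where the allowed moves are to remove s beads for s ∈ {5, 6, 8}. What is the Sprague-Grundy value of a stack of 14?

Build the Grundy sequence with g(k) = mex{g(k−s) : s ∈ {5, 6, 8}, s ≤ k}:
k:     0  1  2  3  4  5  6  7  8  9 10 11 12 13 14
g(k):  0  0  0  0  0  1  1  1  1  1  2  2  2  0  0
So g(14) = 0.

0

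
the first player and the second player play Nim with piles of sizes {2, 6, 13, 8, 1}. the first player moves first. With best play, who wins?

the second player wins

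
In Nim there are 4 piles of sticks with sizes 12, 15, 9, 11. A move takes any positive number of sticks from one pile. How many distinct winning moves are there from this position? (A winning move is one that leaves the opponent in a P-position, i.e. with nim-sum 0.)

Write each in binary and XOR column by column:
  1100  (12)
  1111  (15)
  1001  (9)
  1011  (11)
  ----
  0001  (1)
The overall nim-sum is X = 1. A pile of size p has a winning move iff p XOR X < p (reduce it to p XOR X).
  12: 12 XOR 1 = 13 ≥ 12 — no move.
  15: 15 XOR 1 = 14 < 15 — winning move (to 14).
  9: 9 XOR 1 = 8 < 9 — winning move (to 8).
  11: 11 XOR 1 = 10 < 11 — winning move (to 10).
That gives 3 winning moves.

3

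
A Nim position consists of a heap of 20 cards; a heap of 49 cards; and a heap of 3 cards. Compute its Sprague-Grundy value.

38

Nim-sum: 20 XOR 49 XOR 3 = 38.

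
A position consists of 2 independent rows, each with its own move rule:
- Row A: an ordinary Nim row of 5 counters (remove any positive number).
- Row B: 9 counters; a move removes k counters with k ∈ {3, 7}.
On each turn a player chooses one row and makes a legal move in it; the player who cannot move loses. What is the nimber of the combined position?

4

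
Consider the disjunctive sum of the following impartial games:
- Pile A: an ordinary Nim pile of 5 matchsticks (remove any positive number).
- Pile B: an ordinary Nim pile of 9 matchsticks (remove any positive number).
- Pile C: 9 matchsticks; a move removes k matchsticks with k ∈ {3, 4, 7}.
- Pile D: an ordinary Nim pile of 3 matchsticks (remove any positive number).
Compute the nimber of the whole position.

12

Pile A is a plain Nim pile of size 5, so its Grundy value is 5.
Pile B is a plain Nim pile of size 9, so its Grundy value is 9.
Grundy values for pile C (subtraction set {3, 4, 7}):
k:     0  1  2  3  4  5  6  7  8  9
g(k):  0  0  0  1  1  1  2  2  2  3
So g(9) = 3.
Pile D is a plain Nim pile of size 3, so its Grundy value is 3.
By the Sprague-Grundy theorem, the Grundy value of a sum of independent games is the XOR of the component values.
Combined value = 5 ⊕ 9 ⊕ 3 ⊕ 3 = 12.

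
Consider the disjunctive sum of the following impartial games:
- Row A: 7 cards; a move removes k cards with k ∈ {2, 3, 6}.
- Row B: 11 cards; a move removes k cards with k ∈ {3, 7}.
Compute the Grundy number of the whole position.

1

For row A, compute g(0), g(1), … with moves {2, 3, 6}:
g(0) = mex{} = 0
g(1) = mex{} = 0
g(2) = mex{0} = 1
g(3) = mex{0} = 1
g(4) = mex{0,1} = 2
g(5) = mex{1} = 0
g(6) = mex{0,1,2} = 3
g(7) = mex{0,2} = 1
So g(7) = 1.
Grundy values for row B (subtraction set {3, 7}):
k:     0  1  2  3  4  5  6  7  8  9 10 11
g(k):  0  0  0  1  1  1  0  2  2  1  0  0
So g(11) = 0.
The value of a disjunctive sum is the nim-sum of the parts.
Combined value = 1 XOR 0 = 1.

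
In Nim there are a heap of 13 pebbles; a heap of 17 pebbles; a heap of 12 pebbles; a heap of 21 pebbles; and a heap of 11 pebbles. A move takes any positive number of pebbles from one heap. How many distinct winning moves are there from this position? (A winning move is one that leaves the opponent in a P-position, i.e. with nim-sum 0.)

3

In binary:
  01101  (13)
  10001  (17)
  01100  (12)
  10101  (21)
  01011  (11)
  -----
  01110  (14)
The overall nim-sum is X = 14. A heap of size p has a winning move iff p XOR X < p (reduce it to p XOR X).
  13: 13 XOR 14 = 3 < 13 — winning move (to 3).
  17: 17 XOR 14 = 31 ≥ 17 — no move.
  12: 12 XOR 14 = 2 < 12 — winning move (to 2).
  21: 21 XOR 14 = 27 ≥ 21 — no move.
  11: 11 XOR 14 = 5 < 11 — winning move (to 5).
That gives 3 winning moves.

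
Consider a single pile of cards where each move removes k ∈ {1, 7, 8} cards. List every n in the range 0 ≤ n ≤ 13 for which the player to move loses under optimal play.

0, 2, 4, 6

Build the Grundy sequence with g(k) = mex{g(k−s) : s ∈ {1, 7, 8}, s ≤ k}:
k:     0  1  2  3  4  5  6  7  8  9 10 11 12 13
g(k):  0  1  0  1  0  1  0  1  2  3  2  3  2  3
The P-positions (g = 0) in 0..13 are 0, 2, 4, 6.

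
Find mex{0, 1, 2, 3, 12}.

4

The values 0, 1, 2, 3 are all present; 4 is the first non-negative integer missing from the set.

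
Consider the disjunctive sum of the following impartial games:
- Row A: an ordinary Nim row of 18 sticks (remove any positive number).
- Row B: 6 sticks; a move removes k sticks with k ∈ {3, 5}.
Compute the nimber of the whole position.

16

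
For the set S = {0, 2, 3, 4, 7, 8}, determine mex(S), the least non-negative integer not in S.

1

0 is in the set but 1 is not, so the mex is 1.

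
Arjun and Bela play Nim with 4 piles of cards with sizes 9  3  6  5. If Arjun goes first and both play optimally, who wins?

Nim-sum: 9 ⊕ 3 ⊕ 6 ⊕ 5 = 9.
The nim-sum is 9 ≠ 0, so this is an N-position: the player to move can win; Arjun has a winning move.

Arjun wins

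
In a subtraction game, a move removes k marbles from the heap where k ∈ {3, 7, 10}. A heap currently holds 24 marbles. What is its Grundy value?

3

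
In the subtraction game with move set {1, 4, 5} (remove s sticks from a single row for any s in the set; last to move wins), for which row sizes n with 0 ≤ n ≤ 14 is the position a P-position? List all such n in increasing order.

0, 2, 8, 10

Build the Grundy sequence with g(k) = mex{g(k−s) : s ∈ {1, 4, 5}, s ≤ k}:
k:     0  1  2  3  4  5  6  7  8  9 10 11 12 13 14
g(k):  0  1  0  1  2  3  2  3  0  1  0  1  2  3  2
The P-positions (g = 0) in 0..14 are 0, 2, 8, 10.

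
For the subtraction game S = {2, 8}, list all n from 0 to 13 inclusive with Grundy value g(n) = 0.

0, 1, 4, 5, 10, 11

Compute g(0), g(1), … for moves {2, 8}:
k:     0  1  2  3  4  5  6  7  8  9 10 11 12 13
g(k):  0  0  1  1  0  0  1  1  2  2  0  0  1  1
The P-positions (g = 0) in 0..13 are 0, 1, 4, 5, 10, 11.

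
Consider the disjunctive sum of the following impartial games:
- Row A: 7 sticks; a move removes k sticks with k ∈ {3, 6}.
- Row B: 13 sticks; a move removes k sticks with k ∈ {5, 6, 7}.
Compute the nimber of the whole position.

Build the Grundy sequence for row A with g(k) = mex{g(k−s) : s ∈ {3, 6}, s ≤ k}:
k:     0  1  2  3  4  5  6  7
g(k):  0  0  0  1  1  1  2  2
So g(7) = 2.
Grundy values for row B (subtraction set {5, 6, 7}):
k:     0  1  2  3  4  5  6  7  8  9 10 11 12 13
g(k):  0  0  0  0  0  1  1  1  1  1  2  2  0  0
So g(13) = 0.
The value of a disjunctive sum is the nim-sum of the parts.
Combined value = 2 XOR 0 = 2.

2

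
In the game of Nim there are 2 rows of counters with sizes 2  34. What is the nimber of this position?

Compute the nim-sum pairwise:
2 ^ 34 = 32

32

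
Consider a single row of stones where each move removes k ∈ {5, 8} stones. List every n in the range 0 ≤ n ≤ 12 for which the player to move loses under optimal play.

Grundy values for subtraction set {5, 8}:
g(0) = mex{} = 0
g(1) = mex{} = 0
g(2) = mex{} = 0
g(3) = mex{} = 0
g(4) = mex{} = 0
g(5) = mex{0} = 1
g(6) = mex{0} = 1
g(7) = mex{0} = 1
g(8) = mex{0} = 1
g(9) = mex{0} = 1
g(10) = mex{0,1} = 2
g(11) = mex{0,1} = 2
g(12) = mex{0,1} = 2
The P-positions (g = 0) in 0..12 are 0, 1, 2, 3, 4.

0, 1, 2, 3, 4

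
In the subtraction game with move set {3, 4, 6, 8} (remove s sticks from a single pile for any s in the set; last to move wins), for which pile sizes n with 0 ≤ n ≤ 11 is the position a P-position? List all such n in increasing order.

0, 1, 2, 11

Grundy values for subtraction set {3, 4, 6, 8}:
k:     0  1  2  3  4  5  6  7  8  9 10 11
g(k):  0  0  0  1  1  1  2  2  2  3  3  0
The P-positions (g = 0) in 0..11 are 0, 1, 2, 11.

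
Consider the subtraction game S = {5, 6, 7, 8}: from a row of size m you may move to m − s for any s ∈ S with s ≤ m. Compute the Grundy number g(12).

2

Build the Grundy sequence with g(k) = mex{g(k−s) : s ∈ {5, 6, 7, 8}, s ≤ k}:
g(0) = mex{} = 0
g(1) = mex{} = 0
g(2) = mex{} = 0
g(3) = mex{} = 0
g(4) = mex{} = 0
g(5) = mex{0} = 1
g(6) = mex{0} = 1
g(7) = mex{0} = 1
g(8) = mex{0} = 1
g(9) = mex{0} = 1
g(10) = mex{0,1} = 2
g(11) = mex{0,1} = 2
g(12) = mex{0,1} = 2
So g(12) = 2.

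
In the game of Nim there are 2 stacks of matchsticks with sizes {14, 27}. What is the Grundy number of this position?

21

Compute the nim-sum pairwise:
14 ⊕ 27 = 21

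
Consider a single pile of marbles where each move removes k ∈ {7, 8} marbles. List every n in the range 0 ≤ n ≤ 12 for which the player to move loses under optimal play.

Build the Grundy sequence with g(k) = mex{g(k−s) : s ∈ {7, 8}, s ≤ k}:
k:     0  1  2  3  4  5  6  7  8  9 10 11 12
g(k):  0  0  0  0  0  0  0  1  1  1  1  1  1
The P-positions (g = 0) in 0..12 are 0, 1, 2, 3, 4, 5, 6.

0, 1, 2, 3, 4, 5, 6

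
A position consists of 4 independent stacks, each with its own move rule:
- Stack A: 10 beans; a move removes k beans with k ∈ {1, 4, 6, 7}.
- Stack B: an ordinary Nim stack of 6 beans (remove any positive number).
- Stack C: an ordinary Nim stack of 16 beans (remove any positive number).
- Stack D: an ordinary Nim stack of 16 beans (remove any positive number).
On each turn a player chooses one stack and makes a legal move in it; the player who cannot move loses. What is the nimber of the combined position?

Build the Grundy sequence for stack A with g(k) = mex{g(k−s) : s ∈ {1, 4, 6, 7}, s ≤ k}:
g(0) = mex{} = 0
g(1) = mex{0} = 1
g(2) = mex{1} = 0
g(3) = mex{0} = 1
g(4) = mex{0,1} = 2
g(5) = mex{1,2} = 0
g(6) = mex{0} = 1
g(7) = mex{0,1} = 2
g(8) = mex{0,1,2} = 3
g(9) = mex{0,1,3} = 2
g(10) = mex{1,2} = 0
So g(10) = 0.
Stack B is a plain Nim stack of size 6, so its Grundy value is 6.
Stack C is a plain Nim stack of size 16, so its Grundy value is 16.
Stack D is a plain Nim stack of size 16, so its Grundy value is 16.
By the Sprague-Grundy theorem, the Grundy value of a sum of independent games is the XOR of the component values.
Combined value = 0 ⊕ 6 ⊕ 16 ⊕ 16 = 6.

6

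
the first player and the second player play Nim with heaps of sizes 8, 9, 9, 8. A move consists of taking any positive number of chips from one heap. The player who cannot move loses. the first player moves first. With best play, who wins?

Nim-sum: 8 ^ 9 ^ 9 ^ 8 = 0.
The nim-sum is 0, so this is a P-position: the player to move is in a losing position under optimal play; the first player is about to move from it and so loses — the second player wins.

the second player wins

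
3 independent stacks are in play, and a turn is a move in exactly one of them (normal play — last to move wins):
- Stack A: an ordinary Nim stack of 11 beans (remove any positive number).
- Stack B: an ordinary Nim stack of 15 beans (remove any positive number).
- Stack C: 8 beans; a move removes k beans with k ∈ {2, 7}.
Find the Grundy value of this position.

Stack A is a plain Nim stack of size 11, so its Grundy value is 11.
Stack B is a plain Nim stack of size 15, so its Grundy value is 15.
Build the Grundy sequence for stack C with g(k) = mex{g(k−s) : s ∈ {2, 7}, s ≤ k}:
k:     0  1  2  3  4  5  6  7  8
g(k):  0  0  1  1  0  0  1  1  2
So g(8) = 2.
The value of a disjunctive sum is the nim-sum of the parts.
Combined value = 11 ⊕ 15 ⊕ 2 = 6.

6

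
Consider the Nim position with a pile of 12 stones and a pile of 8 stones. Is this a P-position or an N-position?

N-position

Compute the nim-sum pairwise:
12 XOR 8 = 4
The nim-sum is 4 ≠ 0, so this is an N-position: the player to move can win.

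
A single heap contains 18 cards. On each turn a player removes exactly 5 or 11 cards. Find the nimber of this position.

Build the Grundy sequence with g(k) = mex{g(k−s) : s ∈ {5, 11}, s ≤ k}:
k:     0  1  2  3  4  5  6  7  8  9 10 11 12 13 14 15 16 17 18
g(k):  0  0  0  0  0  1  1  1  1  1  0  2  2  2  2  1  0  0  0
So g(18) = 0.

0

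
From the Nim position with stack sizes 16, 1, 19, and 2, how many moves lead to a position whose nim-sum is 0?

0

Bitwise XOR of the heap sizes:
  10000  (16)
  00001  (1)
  10011  (19)
  00010  (2)
  -----
  00000  (0)
The nim-sum is already 0, so every move leaves a nonzero nim-sum — there are no winning moves.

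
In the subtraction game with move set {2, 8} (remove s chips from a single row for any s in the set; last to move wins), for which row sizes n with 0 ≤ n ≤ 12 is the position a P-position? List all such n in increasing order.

0, 1, 4, 5, 10, 11

Grundy values for subtraction set {2, 8}:
g(0) = mex{} = 0
g(1) = mex{} = 0
g(2) = mex{0} = 1
g(3) = mex{0} = 1
g(4) = mex{1} = 0
g(5) = mex{1} = 0
g(6) = mex{0} = 1
g(7) = mex{0} = 1
g(8) = mex{0,1} = 2
g(9) = mex{0,1} = 2
g(10) = mex{1,2} = 0
g(11) = mex{1,2} = 0
g(12) = mex{0} = 1
The P-positions (g = 0) in 0..12 are 0, 1, 4, 5, 10, 11.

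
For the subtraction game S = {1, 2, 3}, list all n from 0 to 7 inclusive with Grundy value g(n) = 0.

0, 4

Build the Grundy sequence with g(k) = mex{g(k−s) : s ∈ {1, 2, 3}, s ≤ k}:
k:     0  1  2  3  4  5  6  7
g(k):  0  1  2  3  0  1  2  3
The P-positions (g = 0) in 0..7 are 0, 4.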